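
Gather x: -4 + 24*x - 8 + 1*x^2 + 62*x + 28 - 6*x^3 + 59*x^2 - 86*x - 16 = -6*x^3 + 60*x^2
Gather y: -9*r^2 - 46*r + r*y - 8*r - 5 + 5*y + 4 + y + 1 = -9*r^2 - 54*r + y*(r + 6)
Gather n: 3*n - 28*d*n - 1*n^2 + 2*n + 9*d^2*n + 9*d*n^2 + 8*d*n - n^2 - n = n^2*(9*d - 2) + n*(9*d^2 - 20*d + 4)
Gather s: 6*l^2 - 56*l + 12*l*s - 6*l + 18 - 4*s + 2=6*l^2 - 62*l + s*(12*l - 4) + 20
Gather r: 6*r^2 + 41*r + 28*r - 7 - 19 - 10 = 6*r^2 + 69*r - 36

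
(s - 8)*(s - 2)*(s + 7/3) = s^3 - 23*s^2/3 - 22*s/3 + 112/3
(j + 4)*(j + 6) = j^2 + 10*j + 24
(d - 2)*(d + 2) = d^2 - 4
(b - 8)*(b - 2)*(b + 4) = b^3 - 6*b^2 - 24*b + 64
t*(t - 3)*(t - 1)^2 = t^4 - 5*t^3 + 7*t^2 - 3*t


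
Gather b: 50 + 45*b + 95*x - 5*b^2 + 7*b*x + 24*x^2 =-5*b^2 + b*(7*x + 45) + 24*x^2 + 95*x + 50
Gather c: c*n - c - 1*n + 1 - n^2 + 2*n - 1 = c*(n - 1) - n^2 + n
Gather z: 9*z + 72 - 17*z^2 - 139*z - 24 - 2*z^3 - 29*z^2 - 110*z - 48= -2*z^3 - 46*z^2 - 240*z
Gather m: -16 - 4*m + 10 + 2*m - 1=-2*m - 7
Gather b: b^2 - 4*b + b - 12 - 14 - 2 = b^2 - 3*b - 28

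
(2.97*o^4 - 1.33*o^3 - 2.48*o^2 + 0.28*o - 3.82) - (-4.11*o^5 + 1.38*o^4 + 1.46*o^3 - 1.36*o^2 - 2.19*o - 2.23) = 4.11*o^5 + 1.59*o^4 - 2.79*o^3 - 1.12*o^2 + 2.47*o - 1.59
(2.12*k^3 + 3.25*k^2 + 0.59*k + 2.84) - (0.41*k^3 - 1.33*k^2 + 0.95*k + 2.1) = 1.71*k^3 + 4.58*k^2 - 0.36*k + 0.74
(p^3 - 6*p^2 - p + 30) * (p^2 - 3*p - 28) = p^5 - 9*p^4 - 11*p^3 + 201*p^2 - 62*p - 840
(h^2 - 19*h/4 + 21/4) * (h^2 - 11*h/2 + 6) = h^4 - 41*h^3/4 + 299*h^2/8 - 459*h/8 + 63/2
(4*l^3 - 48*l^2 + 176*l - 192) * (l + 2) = 4*l^4 - 40*l^3 + 80*l^2 + 160*l - 384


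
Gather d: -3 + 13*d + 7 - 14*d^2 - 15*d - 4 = -14*d^2 - 2*d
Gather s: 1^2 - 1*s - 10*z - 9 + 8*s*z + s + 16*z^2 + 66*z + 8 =8*s*z + 16*z^2 + 56*z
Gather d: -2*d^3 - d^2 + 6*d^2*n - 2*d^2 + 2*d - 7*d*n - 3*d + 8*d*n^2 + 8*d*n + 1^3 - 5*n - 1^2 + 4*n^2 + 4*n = -2*d^3 + d^2*(6*n - 3) + d*(8*n^2 + n - 1) + 4*n^2 - n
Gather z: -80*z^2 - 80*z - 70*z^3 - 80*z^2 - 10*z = -70*z^3 - 160*z^2 - 90*z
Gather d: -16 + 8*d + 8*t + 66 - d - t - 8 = 7*d + 7*t + 42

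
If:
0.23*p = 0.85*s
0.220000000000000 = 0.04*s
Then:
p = 20.33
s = 5.50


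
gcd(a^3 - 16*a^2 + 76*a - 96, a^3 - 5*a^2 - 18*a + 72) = a - 6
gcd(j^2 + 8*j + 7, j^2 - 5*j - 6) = j + 1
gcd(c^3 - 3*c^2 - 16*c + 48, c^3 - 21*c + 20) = c - 4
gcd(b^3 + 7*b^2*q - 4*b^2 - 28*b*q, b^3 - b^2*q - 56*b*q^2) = b^2 + 7*b*q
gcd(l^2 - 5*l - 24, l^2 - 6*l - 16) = l - 8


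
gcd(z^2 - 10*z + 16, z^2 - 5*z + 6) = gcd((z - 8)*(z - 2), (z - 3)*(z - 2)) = z - 2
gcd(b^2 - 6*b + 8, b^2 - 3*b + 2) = b - 2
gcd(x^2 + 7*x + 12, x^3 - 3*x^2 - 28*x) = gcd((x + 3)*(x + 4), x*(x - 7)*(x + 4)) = x + 4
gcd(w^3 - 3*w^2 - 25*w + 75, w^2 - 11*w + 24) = w - 3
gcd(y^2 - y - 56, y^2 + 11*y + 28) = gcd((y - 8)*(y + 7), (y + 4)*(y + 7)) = y + 7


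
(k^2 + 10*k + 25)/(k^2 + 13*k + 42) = (k^2 + 10*k + 25)/(k^2 + 13*k + 42)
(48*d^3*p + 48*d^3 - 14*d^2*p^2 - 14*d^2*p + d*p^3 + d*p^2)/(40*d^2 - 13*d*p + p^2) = d*(-6*d*p - 6*d + p^2 + p)/(-5*d + p)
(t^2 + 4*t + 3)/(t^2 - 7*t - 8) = (t + 3)/(t - 8)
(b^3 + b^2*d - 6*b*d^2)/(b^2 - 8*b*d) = (b^2 + b*d - 6*d^2)/(b - 8*d)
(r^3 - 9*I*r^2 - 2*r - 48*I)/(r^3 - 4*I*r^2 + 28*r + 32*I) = (r - 3*I)/(r + 2*I)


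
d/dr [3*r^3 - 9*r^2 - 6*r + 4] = 9*r^2 - 18*r - 6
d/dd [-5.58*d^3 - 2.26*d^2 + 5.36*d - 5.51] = -16.74*d^2 - 4.52*d + 5.36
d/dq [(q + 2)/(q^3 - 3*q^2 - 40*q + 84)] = (q^3 - 3*q^2 - 40*q + (q + 2)*(-3*q^2 + 6*q + 40) + 84)/(q^3 - 3*q^2 - 40*q + 84)^2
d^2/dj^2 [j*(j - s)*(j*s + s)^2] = s^2*(12*j^2 - 6*j*s + 12*j - 4*s + 2)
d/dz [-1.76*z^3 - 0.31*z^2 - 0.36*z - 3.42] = -5.28*z^2 - 0.62*z - 0.36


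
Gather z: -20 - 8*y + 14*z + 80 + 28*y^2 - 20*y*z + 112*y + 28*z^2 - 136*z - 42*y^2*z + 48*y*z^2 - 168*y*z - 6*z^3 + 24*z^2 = 28*y^2 + 104*y - 6*z^3 + z^2*(48*y + 52) + z*(-42*y^2 - 188*y - 122) + 60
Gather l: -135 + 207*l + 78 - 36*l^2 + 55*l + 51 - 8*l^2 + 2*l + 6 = -44*l^2 + 264*l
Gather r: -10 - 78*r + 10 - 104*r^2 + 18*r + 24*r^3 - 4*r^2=24*r^3 - 108*r^2 - 60*r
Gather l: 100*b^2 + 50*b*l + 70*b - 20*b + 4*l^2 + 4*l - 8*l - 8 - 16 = 100*b^2 + 50*b + 4*l^2 + l*(50*b - 4) - 24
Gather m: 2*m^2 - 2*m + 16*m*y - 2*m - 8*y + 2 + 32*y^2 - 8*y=2*m^2 + m*(16*y - 4) + 32*y^2 - 16*y + 2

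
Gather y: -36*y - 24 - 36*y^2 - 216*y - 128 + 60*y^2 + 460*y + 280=24*y^2 + 208*y + 128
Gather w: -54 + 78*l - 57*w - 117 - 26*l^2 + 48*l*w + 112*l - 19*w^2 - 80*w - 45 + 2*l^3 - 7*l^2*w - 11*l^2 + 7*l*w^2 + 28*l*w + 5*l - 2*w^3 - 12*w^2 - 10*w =2*l^3 - 37*l^2 + 195*l - 2*w^3 + w^2*(7*l - 31) + w*(-7*l^2 + 76*l - 147) - 216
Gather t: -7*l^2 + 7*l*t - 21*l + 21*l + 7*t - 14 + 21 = -7*l^2 + t*(7*l + 7) + 7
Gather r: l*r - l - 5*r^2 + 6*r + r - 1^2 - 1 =-l - 5*r^2 + r*(l + 7) - 2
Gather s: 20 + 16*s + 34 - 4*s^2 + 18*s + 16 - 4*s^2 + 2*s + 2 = -8*s^2 + 36*s + 72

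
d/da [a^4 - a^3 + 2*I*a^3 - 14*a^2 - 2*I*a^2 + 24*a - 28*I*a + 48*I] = 4*a^3 + a^2*(-3 + 6*I) + 4*a*(-7 - I) + 24 - 28*I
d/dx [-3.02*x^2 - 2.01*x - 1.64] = -6.04*x - 2.01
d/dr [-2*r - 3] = -2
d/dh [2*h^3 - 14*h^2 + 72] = 2*h*(3*h - 14)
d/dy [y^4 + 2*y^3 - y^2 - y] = 4*y^3 + 6*y^2 - 2*y - 1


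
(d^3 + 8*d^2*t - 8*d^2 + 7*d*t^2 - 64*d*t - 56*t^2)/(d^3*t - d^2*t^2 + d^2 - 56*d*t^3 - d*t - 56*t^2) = (-d^2 - d*t + 8*d + 8*t)/(-d^2*t + 8*d*t^2 - d + 8*t)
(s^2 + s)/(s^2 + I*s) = (s + 1)/(s + I)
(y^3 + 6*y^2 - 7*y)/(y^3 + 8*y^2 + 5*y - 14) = y/(y + 2)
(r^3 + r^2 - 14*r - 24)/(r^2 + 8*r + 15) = (r^2 - 2*r - 8)/(r + 5)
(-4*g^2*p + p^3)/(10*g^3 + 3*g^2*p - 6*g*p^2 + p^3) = p*(2*g + p)/(-5*g^2 - 4*g*p + p^2)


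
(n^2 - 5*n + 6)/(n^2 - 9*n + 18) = (n - 2)/(n - 6)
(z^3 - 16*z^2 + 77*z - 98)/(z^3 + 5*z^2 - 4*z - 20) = (z^2 - 14*z + 49)/(z^2 + 7*z + 10)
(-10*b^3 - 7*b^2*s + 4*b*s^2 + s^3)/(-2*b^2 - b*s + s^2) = 5*b + s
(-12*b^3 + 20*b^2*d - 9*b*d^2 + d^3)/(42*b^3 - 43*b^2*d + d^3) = (-2*b + d)/(7*b + d)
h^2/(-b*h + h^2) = -h/(b - h)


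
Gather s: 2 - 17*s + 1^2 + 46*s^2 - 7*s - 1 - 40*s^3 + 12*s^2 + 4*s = -40*s^3 + 58*s^2 - 20*s + 2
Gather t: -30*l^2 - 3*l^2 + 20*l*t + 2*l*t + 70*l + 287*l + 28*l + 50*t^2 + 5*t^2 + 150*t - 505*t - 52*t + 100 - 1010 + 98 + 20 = -33*l^2 + 385*l + 55*t^2 + t*(22*l - 407) - 792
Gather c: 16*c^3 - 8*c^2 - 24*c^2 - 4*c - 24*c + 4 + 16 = 16*c^3 - 32*c^2 - 28*c + 20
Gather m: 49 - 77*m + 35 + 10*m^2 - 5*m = 10*m^2 - 82*m + 84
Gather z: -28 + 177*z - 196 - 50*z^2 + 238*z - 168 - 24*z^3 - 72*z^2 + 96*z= -24*z^3 - 122*z^2 + 511*z - 392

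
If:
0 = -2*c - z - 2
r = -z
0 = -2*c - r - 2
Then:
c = -1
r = 0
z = 0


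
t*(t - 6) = t^2 - 6*t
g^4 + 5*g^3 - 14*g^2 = g^2*(g - 2)*(g + 7)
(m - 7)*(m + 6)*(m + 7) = m^3 + 6*m^2 - 49*m - 294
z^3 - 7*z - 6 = (z - 3)*(z + 1)*(z + 2)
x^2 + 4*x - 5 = (x - 1)*(x + 5)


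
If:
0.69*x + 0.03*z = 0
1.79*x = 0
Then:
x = 0.00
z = 0.00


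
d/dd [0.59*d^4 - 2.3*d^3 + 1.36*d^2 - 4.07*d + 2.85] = 2.36*d^3 - 6.9*d^2 + 2.72*d - 4.07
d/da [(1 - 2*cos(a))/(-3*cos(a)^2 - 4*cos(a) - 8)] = 2*(3*cos(a)^2 - 3*cos(a) - 10)*sin(a)/(-3*sin(a)^2 + 4*cos(a) + 11)^2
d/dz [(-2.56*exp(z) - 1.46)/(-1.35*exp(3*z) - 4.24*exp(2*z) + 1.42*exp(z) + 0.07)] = (-6.912*exp(3*z) - 16.7674*exp(2*z) - 12.3808*exp(z) + 1.894)*exp(z)/(1.8225*exp(6*z) + 11.448*exp(5*z) + 14.1436*exp(4*z) - 12.2306*exp(3*z) + 1.4228*exp(2*z) + 0.1988*exp(z) + 0.0049)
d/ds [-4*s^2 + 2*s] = 2 - 8*s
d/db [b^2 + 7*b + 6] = 2*b + 7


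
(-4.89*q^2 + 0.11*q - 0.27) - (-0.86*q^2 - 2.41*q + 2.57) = -4.03*q^2 + 2.52*q - 2.84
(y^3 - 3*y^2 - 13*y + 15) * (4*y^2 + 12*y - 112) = 4*y^5 - 200*y^3 + 240*y^2 + 1636*y - 1680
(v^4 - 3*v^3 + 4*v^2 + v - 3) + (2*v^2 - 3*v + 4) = v^4 - 3*v^3 + 6*v^2 - 2*v + 1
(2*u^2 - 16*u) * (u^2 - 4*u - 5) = 2*u^4 - 24*u^3 + 54*u^2 + 80*u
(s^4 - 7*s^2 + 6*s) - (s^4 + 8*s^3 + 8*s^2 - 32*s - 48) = -8*s^3 - 15*s^2 + 38*s + 48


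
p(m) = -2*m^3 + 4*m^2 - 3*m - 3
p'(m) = -6*m^2 + 8*m - 3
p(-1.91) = 31.26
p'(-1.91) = -40.17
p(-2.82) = 82.12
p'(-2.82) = -73.27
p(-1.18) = 9.40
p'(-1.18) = -20.79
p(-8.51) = 1544.80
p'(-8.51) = -505.60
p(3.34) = -42.92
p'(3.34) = -43.21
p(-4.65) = 298.53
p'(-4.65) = -169.94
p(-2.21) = 44.75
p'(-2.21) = -49.98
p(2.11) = -10.31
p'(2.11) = -12.83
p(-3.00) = 96.00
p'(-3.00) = -81.00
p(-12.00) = 4065.00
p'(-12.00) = -963.00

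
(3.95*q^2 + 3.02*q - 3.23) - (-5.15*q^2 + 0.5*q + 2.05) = 9.1*q^2 + 2.52*q - 5.28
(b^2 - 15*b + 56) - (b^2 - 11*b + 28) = 28 - 4*b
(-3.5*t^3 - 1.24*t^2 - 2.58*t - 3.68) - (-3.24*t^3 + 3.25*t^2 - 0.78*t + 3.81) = -0.26*t^3 - 4.49*t^2 - 1.8*t - 7.49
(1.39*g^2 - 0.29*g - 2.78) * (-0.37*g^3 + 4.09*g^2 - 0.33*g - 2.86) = -0.5143*g^5 + 5.7924*g^4 - 0.6162*g^3 - 15.2499*g^2 + 1.7468*g + 7.9508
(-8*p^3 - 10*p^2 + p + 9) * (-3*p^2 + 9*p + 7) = 24*p^5 - 42*p^4 - 149*p^3 - 88*p^2 + 88*p + 63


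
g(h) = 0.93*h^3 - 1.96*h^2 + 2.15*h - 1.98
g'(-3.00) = 39.02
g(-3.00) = -51.18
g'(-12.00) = 450.95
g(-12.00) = -1917.06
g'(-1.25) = 11.41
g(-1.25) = -9.55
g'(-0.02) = 2.23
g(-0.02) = -2.02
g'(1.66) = 3.33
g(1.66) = 0.44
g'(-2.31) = 26.09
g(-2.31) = -28.87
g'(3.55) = 23.39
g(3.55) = 22.56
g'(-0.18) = 2.95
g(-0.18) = -2.44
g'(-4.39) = 73.13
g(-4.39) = -127.87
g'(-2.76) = 34.22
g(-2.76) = -42.40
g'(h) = 2.79*h^2 - 3.92*h + 2.15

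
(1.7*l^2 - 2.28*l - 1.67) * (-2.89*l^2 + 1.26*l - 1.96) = -4.913*l^4 + 8.7312*l^3 - 1.3785*l^2 + 2.3646*l + 3.2732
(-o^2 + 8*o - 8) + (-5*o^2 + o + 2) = -6*o^2 + 9*o - 6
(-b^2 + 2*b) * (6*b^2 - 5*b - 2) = -6*b^4 + 17*b^3 - 8*b^2 - 4*b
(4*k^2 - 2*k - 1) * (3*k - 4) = 12*k^3 - 22*k^2 + 5*k + 4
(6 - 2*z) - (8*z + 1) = 5 - 10*z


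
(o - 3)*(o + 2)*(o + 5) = o^3 + 4*o^2 - 11*o - 30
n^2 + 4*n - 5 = (n - 1)*(n + 5)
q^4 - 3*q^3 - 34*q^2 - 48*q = q*(q - 8)*(q + 2)*(q + 3)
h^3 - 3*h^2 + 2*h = h*(h - 2)*(h - 1)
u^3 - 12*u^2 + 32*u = u*(u - 8)*(u - 4)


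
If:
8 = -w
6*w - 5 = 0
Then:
No Solution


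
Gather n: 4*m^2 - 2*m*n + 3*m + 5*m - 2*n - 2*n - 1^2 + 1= 4*m^2 + 8*m + n*(-2*m - 4)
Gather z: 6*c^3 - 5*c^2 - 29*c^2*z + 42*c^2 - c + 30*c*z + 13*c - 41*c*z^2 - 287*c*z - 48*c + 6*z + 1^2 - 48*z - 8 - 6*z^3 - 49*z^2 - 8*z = 6*c^3 + 37*c^2 - 36*c - 6*z^3 + z^2*(-41*c - 49) + z*(-29*c^2 - 257*c - 50) - 7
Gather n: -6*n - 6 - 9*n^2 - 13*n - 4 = -9*n^2 - 19*n - 10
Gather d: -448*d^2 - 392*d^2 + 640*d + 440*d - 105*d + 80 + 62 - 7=-840*d^2 + 975*d + 135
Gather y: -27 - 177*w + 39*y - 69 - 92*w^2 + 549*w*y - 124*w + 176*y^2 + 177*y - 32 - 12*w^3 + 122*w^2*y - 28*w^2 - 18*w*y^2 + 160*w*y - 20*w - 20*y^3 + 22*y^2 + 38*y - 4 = -12*w^3 - 120*w^2 - 321*w - 20*y^3 + y^2*(198 - 18*w) + y*(122*w^2 + 709*w + 254) - 132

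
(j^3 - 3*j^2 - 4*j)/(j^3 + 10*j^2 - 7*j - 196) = j*(j + 1)/(j^2 + 14*j + 49)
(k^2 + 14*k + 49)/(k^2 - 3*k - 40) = (k^2 + 14*k + 49)/(k^2 - 3*k - 40)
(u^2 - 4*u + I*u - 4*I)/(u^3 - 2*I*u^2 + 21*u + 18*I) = (u - 4)/(u^2 - 3*I*u + 18)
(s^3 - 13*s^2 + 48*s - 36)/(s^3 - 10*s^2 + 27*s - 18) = (s - 6)/(s - 3)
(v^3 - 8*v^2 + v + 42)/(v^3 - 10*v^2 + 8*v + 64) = (v^2 - 10*v + 21)/(v^2 - 12*v + 32)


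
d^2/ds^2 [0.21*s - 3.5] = 0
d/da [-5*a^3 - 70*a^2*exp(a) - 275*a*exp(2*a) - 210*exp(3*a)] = -70*a^2*exp(a) - 15*a^2 - 550*a*exp(2*a) - 140*a*exp(a) - 630*exp(3*a) - 275*exp(2*a)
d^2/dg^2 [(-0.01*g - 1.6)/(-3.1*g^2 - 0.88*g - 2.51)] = ((0.01*g + 1.6)*(6.2*g + 0.88)*(12.4*g + 1.76) - (0.186*g + 9.9376)*(3.1*g^2 + 0.88*g + 2.51))/(3.1*g^2 + 0.88*g + 2.51)^3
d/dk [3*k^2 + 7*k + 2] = 6*k + 7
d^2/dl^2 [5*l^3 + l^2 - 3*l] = 30*l + 2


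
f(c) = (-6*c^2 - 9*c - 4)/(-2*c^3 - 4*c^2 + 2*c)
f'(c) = (-12*c - 9)/(-2*c^3 - 4*c^2 + 2*c) + (-6*c^2 - 9*c - 4)*(6*c^2 + 8*c - 2)/(-2*c^3 - 4*c^2 + 2*c)^2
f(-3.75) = -1.31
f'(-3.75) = -0.78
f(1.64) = 2.14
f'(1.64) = -1.82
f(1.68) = 2.07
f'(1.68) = -1.70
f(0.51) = 35.53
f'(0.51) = -399.81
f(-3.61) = -1.43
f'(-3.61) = -0.96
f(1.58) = 2.26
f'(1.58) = -2.03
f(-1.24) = 0.43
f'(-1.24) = -0.98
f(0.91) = 5.72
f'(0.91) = -12.90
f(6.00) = 0.49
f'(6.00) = -0.08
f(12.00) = 0.24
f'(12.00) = -0.02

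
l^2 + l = l*(l + 1)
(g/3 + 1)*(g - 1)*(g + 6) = g^3/3 + 8*g^2/3 + 3*g - 6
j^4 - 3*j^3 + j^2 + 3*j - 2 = (j - 2)*(j - 1)^2*(j + 1)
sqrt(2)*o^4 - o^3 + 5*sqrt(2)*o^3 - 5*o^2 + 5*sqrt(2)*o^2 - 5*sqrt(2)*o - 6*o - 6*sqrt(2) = (o + 2)*(o + 3)*(o - sqrt(2))*(sqrt(2)*o + 1)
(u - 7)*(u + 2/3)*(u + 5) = u^3 - 4*u^2/3 - 109*u/3 - 70/3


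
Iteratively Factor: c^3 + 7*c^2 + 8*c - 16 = (c + 4)*(c^2 + 3*c - 4) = (c - 1)*(c + 4)*(c + 4)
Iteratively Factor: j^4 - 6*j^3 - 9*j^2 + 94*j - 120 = (j - 3)*(j^3 - 3*j^2 - 18*j + 40) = (j - 3)*(j + 4)*(j^2 - 7*j + 10) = (j - 3)*(j - 2)*(j + 4)*(j - 5)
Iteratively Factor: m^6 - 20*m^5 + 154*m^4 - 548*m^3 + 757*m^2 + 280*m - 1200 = (m - 3)*(m^5 - 17*m^4 + 103*m^3 - 239*m^2 + 40*m + 400) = (m - 5)*(m - 3)*(m^4 - 12*m^3 + 43*m^2 - 24*m - 80) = (m - 5)*(m - 3)*(m + 1)*(m^3 - 13*m^2 + 56*m - 80) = (m - 5)*(m - 4)*(m - 3)*(m + 1)*(m^2 - 9*m + 20) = (m - 5)*(m - 4)^2*(m - 3)*(m + 1)*(m - 5)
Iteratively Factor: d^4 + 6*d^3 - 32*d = (d)*(d^3 + 6*d^2 - 32) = d*(d + 4)*(d^2 + 2*d - 8) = d*(d + 4)^2*(d - 2)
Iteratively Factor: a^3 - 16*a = (a + 4)*(a^2 - 4*a) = (a - 4)*(a + 4)*(a)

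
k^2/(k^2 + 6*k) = k/(k + 6)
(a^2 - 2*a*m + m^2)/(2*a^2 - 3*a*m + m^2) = (a - m)/(2*a - m)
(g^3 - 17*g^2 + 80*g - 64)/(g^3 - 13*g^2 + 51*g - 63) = (g^3 - 17*g^2 + 80*g - 64)/(g^3 - 13*g^2 + 51*g - 63)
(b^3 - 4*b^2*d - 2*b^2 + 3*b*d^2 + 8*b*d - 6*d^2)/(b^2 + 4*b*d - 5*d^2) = (b^2 - 3*b*d - 2*b + 6*d)/(b + 5*d)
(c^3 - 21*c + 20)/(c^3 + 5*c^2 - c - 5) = (c - 4)/(c + 1)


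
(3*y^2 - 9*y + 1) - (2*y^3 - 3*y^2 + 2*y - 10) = -2*y^3 + 6*y^2 - 11*y + 11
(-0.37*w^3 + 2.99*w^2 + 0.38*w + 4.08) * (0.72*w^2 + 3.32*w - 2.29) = -0.2664*w^5 + 0.9244*w^4 + 11.0477*w^3 - 2.6479*w^2 + 12.6754*w - 9.3432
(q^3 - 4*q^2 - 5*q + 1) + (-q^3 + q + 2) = -4*q^2 - 4*q + 3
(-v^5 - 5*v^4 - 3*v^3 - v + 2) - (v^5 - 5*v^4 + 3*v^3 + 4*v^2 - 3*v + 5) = -2*v^5 - 6*v^3 - 4*v^2 + 2*v - 3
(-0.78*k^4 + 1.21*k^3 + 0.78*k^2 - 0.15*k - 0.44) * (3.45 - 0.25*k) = 0.195*k^5 - 2.9935*k^4 + 3.9795*k^3 + 2.7285*k^2 - 0.4075*k - 1.518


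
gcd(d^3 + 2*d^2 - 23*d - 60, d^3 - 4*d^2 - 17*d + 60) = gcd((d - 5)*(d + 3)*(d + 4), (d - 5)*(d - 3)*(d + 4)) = d^2 - d - 20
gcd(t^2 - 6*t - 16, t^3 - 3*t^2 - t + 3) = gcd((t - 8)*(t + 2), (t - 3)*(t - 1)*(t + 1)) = 1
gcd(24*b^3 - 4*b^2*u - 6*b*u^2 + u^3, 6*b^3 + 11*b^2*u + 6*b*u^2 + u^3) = 2*b + u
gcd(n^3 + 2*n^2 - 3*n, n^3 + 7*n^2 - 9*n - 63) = n + 3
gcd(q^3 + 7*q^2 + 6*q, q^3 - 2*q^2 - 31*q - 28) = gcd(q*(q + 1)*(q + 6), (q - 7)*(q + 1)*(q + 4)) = q + 1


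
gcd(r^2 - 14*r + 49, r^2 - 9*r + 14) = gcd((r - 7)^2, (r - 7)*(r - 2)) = r - 7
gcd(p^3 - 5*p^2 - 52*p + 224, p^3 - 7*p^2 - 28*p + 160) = p^2 - 12*p + 32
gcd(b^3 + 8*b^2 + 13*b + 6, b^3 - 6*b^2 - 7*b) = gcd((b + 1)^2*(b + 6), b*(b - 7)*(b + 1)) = b + 1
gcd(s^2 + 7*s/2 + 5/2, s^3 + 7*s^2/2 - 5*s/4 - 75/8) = s + 5/2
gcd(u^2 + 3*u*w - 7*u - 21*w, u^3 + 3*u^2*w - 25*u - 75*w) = u + 3*w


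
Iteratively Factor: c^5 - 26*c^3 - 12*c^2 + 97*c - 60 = (c + 4)*(c^4 - 4*c^3 - 10*c^2 + 28*c - 15) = (c + 3)*(c + 4)*(c^3 - 7*c^2 + 11*c - 5) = (c - 1)*(c + 3)*(c + 4)*(c^2 - 6*c + 5) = (c - 1)^2*(c + 3)*(c + 4)*(c - 5)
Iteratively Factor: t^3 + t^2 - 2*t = (t)*(t^2 + t - 2) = t*(t - 1)*(t + 2)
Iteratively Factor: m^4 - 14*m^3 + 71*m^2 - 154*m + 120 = (m - 3)*(m^3 - 11*m^2 + 38*m - 40) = (m - 5)*(m - 3)*(m^2 - 6*m + 8) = (m - 5)*(m - 4)*(m - 3)*(m - 2)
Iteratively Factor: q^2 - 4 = (q + 2)*(q - 2)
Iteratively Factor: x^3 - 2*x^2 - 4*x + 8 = (x - 2)*(x^2 - 4) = (x - 2)*(x + 2)*(x - 2)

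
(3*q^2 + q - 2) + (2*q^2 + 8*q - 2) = 5*q^2 + 9*q - 4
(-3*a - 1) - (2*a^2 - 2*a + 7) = -2*a^2 - a - 8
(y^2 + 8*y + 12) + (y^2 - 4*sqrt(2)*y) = 2*y^2 - 4*sqrt(2)*y + 8*y + 12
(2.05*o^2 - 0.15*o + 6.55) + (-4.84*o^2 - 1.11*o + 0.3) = -2.79*o^2 - 1.26*o + 6.85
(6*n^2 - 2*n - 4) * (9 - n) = -6*n^3 + 56*n^2 - 14*n - 36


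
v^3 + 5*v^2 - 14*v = v*(v - 2)*(v + 7)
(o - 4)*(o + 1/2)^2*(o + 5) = o^4 + 2*o^3 - 75*o^2/4 - 79*o/4 - 5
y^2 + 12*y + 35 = (y + 5)*(y + 7)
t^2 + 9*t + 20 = (t + 4)*(t + 5)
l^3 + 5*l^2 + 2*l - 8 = (l - 1)*(l + 2)*(l + 4)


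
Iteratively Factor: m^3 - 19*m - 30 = (m + 3)*(m^2 - 3*m - 10) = (m - 5)*(m + 3)*(m + 2)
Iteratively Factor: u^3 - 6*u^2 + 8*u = (u - 2)*(u^2 - 4*u) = (u - 4)*(u - 2)*(u)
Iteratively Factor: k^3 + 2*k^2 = (k)*(k^2 + 2*k) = k*(k + 2)*(k)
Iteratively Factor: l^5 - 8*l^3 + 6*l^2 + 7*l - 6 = (l - 1)*(l^4 + l^3 - 7*l^2 - l + 6) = (l - 1)*(l + 1)*(l^3 - 7*l + 6) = (l - 1)^2*(l + 1)*(l^2 + l - 6) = (l - 2)*(l - 1)^2*(l + 1)*(l + 3)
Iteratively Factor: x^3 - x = (x - 1)*(x^2 + x) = x*(x - 1)*(x + 1)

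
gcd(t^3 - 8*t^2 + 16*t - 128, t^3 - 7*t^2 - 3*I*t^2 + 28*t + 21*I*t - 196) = t + 4*I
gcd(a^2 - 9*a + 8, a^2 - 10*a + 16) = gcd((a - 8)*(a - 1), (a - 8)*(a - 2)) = a - 8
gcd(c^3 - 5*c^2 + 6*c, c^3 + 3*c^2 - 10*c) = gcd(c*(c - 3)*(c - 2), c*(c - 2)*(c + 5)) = c^2 - 2*c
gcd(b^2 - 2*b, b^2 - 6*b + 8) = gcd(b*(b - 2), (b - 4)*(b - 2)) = b - 2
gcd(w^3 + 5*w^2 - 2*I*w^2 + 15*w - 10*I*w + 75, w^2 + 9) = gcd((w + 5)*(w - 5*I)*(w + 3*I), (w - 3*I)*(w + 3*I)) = w + 3*I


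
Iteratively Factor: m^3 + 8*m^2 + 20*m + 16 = (m + 4)*(m^2 + 4*m + 4) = (m + 2)*(m + 4)*(m + 2)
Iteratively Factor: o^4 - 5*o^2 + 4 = (o - 1)*(o^3 + o^2 - 4*o - 4) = (o - 1)*(o + 1)*(o^2 - 4) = (o - 2)*(o - 1)*(o + 1)*(o + 2)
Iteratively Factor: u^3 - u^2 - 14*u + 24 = (u - 2)*(u^2 + u - 12) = (u - 3)*(u - 2)*(u + 4)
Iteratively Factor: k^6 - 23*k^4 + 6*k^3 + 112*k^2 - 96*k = (k - 1)*(k^5 + k^4 - 22*k^3 - 16*k^2 + 96*k) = (k - 4)*(k - 1)*(k^4 + 5*k^3 - 2*k^2 - 24*k) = (k - 4)*(k - 2)*(k - 1)*(k^3 + 7*k^2 + 12*k) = (k - 4)*(k - 2)*(k - 1)*(k + 3)*(k^2 + 4*k) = (k - 4)*(k - 2)*(k - 1)*(k + 3)*(k + 4)*(k)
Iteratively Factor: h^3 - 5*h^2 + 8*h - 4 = (h - 1)*(h^2 - 4*h + 4) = (h - 2)*(h - 1)*(h - 2)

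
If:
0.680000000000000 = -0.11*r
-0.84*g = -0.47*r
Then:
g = -3.46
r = -6.18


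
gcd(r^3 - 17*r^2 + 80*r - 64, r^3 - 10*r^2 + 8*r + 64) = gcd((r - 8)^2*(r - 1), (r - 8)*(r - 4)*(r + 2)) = r - 8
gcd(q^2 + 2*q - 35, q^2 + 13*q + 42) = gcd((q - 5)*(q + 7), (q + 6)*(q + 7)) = q + 7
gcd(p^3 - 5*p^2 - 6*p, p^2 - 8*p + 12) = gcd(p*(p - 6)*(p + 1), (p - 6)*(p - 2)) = p - 6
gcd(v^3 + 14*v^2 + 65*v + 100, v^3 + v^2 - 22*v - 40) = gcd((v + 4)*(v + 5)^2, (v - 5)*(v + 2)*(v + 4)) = v + 4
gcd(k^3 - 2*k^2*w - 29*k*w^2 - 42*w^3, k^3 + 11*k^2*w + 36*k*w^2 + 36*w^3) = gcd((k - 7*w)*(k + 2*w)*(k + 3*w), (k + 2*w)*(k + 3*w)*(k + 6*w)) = k^2 + 5*k*w + 6*w^2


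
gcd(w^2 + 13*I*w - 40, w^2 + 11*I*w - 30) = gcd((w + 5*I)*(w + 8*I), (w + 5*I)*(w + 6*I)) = w + 5*I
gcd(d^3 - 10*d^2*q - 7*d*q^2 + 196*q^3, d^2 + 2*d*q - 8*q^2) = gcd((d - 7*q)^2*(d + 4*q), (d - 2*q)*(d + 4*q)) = d + 4*q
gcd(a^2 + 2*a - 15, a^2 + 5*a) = a + 5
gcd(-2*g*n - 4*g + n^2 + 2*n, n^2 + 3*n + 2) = n + 2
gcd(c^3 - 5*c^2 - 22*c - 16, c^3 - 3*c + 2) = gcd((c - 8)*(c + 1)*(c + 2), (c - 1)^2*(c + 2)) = c + 2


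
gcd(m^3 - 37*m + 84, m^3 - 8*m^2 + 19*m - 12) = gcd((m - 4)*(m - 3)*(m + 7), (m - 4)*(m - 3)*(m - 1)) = m^2 - 7*m + 12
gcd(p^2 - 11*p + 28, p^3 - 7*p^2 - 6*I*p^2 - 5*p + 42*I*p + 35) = p - 7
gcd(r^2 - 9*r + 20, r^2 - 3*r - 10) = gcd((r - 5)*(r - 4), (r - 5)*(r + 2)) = r - 5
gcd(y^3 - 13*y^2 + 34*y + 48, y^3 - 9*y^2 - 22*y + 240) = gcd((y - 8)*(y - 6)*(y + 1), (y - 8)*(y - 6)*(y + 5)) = y^2 - 14*y + 48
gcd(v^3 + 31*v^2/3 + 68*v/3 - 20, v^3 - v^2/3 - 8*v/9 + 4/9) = v - 2/3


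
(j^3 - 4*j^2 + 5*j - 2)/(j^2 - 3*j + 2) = j - 1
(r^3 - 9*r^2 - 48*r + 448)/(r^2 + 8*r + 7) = (r^2 - 16*r + 64)/(r + 1)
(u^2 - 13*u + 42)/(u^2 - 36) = (u - 7)/(u + 6)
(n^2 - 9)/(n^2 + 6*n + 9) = (n - 3)/(n + 3)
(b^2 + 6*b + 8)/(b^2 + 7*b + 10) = (b + 4)/(b + 5)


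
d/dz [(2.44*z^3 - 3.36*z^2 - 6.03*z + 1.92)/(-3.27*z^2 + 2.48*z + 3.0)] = (-7.9788*z^4 + 12.1024*z^3 - 6.0909*z^2 - 7.6032*z - 22.8516)/(10.6929*z^4 - 16.2192*z^3 - 13.4696*z^2 + 14.88*z + 9.0)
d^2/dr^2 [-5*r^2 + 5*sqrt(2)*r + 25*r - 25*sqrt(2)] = -10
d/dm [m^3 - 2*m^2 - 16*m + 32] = 3*m^2 - 4*m - 16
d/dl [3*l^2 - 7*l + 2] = 6*l - 7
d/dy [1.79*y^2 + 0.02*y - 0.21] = 3.58*y + 0.02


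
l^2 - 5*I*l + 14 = (l - 7*I)*(l + 2*I)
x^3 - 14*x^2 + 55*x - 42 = (x - 7)*(x - 6)*(x - 1)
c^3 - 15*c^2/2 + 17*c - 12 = (c - 4)*(c - 2)*(c - 3/2)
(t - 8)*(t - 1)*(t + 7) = t^3 - 2*t^2 - 55*t + 56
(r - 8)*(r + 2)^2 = r^3 - 4*r^2 - 28*r - 32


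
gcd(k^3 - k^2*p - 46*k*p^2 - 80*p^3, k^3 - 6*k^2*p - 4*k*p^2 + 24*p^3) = k + 2*p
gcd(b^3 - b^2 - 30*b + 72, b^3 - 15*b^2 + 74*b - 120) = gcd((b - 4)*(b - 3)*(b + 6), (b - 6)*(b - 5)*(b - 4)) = b - 4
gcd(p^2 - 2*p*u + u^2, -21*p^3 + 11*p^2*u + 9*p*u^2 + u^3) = p - u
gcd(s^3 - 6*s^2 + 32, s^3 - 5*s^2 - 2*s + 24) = s^2 - 2*s - 8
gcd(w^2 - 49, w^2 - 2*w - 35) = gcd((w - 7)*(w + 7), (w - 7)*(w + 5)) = w - 7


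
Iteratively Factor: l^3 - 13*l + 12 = (l - 1)*(l^2 + l - 12) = (l - 3)*(l - 1)*(l + 4)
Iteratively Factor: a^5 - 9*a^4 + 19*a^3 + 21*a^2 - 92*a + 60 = (a - 2)*(a^4 - 7*a^3 + 5*a^2 + 31*a - 30) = (a - 2)*(a + 2)*(a^3 - 9*a^2 + 23*a - 15) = (a - 5)*(a - 2)*(a + 2)*(a^2 - 4*a + 3) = (a - 5)*(a - 3)*(a - 2)*(a + 2)*(a - 1)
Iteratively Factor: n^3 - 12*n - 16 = (n - 4)*(n^2 + 4*n + 4) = (n - 4)*(n + 2)*(n + 2)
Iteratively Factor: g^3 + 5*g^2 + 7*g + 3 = (g + 1)*(g^2 + 4*g + 3) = (g + 1)^2*(g + 3)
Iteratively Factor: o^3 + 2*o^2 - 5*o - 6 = (o + 3)*(o^2 - o - 2) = (o + 1)*(o + 3)*(o - 2)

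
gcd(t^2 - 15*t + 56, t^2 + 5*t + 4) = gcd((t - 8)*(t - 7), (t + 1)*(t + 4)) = 1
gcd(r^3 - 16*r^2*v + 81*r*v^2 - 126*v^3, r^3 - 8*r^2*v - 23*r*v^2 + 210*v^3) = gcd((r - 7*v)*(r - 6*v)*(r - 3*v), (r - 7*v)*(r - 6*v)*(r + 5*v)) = r^2 - 13*r*v + 42*v^2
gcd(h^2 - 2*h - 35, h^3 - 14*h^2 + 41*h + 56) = h - 7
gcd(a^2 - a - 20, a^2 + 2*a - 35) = a - 5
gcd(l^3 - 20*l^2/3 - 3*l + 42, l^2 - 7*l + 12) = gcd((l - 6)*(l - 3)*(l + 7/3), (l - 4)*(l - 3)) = l - 3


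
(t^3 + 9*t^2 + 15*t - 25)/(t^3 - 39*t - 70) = (t^2 + 4*t - 5)/(t^2 - 5*t - 14)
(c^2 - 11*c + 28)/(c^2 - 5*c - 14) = (c - 4)/(c + 2)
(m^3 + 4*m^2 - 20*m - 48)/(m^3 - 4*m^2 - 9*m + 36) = (m^2 + 8*m + 12)/(m^2 - 9)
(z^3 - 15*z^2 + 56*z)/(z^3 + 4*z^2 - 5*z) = (z^2 - 15*z + 56)/(z^2 + 4*z - 5)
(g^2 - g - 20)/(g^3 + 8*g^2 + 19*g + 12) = (g - 5)/(g^2 + 4*g + 3)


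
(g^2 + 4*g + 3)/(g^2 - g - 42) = (g^2 + 4*g + 3)/(g^2 - g - 42)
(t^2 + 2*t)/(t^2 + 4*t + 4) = t/(t + 2)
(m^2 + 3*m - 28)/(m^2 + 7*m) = (m - 4)/m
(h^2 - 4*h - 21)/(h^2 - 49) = (h + 3)/(h + 7)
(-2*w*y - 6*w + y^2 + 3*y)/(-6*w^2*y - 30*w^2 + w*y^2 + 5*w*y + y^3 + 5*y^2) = (y + 3)/(3*w*y + 15*w + y^2 + 5*y)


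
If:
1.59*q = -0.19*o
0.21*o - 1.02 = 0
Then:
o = 4.86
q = -0.58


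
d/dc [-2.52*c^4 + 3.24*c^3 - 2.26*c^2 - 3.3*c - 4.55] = -10.08*c^3 + 9.72*c^2 - 4.52*c - 3.3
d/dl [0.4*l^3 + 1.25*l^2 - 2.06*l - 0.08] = 1.2*l^2 + 2.5*l - 2.06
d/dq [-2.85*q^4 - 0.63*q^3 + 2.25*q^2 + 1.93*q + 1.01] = -11.4*q^3 - 1.89*q^2 + 4.5*q + 1.93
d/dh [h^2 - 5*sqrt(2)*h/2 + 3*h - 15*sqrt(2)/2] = 2*h - 5*sqrt(2)/2 + 3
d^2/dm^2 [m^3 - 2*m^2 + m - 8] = 6*m - 4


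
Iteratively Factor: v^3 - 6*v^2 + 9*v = (v - 3)*(v^2 - 3*v) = (v - 3)^2*(v)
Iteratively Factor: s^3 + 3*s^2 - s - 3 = (s - 1)*(s^2 + 4*s + 3) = (s - 1)*(s + 3)*(s + 1)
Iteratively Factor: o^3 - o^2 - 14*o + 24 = (o - 2)*(o^2 + o - 12) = (o - 2)*(o + 4)*(o - 3)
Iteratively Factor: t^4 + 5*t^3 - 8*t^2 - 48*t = (t + 4)*(t^3 + t^2 - 12*t) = (t - 3)*(t + 4)*(t^2 + 4*t) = (t - 3)*(t + 4)^2*(t)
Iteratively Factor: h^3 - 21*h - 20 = (h + 4)*(h^2 - 4*h - 5) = (h + 1)*(h + 4)*(h - 5)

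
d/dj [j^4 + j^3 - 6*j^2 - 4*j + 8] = 4*j^3 + 3*j^2 - 12*j - 4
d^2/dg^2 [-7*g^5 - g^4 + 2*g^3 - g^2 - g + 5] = -140*g^3 - 12*g^2 + 12*g - 2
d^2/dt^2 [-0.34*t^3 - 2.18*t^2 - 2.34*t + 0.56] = -2.04*t - 4.36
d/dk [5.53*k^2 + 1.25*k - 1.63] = 11.06*k + 1.25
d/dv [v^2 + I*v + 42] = 2*v + I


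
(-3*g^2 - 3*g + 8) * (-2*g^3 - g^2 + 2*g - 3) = 6*g^5 + 9*g^4 - 19*g^3 - 5*g^2 + 25*g - 24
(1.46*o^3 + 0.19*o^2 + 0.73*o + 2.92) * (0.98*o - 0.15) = 1.4308*o^4 - 0.0328*o^3 + 0.6869*o^2 + 2.7521*o - 0.438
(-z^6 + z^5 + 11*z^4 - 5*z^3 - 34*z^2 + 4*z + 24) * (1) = -z^6 + z^5 + 11*z^4 - 5*z^3 - 34*z^2 + 4*z + 24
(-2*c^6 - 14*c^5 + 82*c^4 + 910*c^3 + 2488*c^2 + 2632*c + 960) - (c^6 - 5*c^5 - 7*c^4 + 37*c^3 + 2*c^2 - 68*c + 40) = -3*c^6 - 9*c^5 + 89*c^4 + 873*c^3 + 2486*c^2 + 2700*c + 920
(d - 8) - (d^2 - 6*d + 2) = -d^2 + 7*d - 10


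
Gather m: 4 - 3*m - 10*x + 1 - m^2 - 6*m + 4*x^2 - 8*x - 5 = -m^2 - 9*m + 4*x^2 - 18*x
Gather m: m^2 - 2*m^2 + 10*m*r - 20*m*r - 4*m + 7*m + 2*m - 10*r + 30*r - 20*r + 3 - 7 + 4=-m^2 + m*(5 - 10*r)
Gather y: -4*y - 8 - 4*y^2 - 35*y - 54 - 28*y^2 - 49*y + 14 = -32*y^2 - 88*y - 48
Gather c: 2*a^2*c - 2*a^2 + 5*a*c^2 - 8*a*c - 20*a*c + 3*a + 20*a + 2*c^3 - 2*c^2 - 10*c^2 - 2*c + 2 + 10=-2*a^2 + 23*a + 2*c^3 + c^2*(5*a - 12) + c*(2*a^2 - 28*a - 2) + 12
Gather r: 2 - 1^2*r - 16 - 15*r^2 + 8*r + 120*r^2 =105*r^2 + 7*r - 14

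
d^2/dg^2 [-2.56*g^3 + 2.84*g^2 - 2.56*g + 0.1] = 5.68 - 15.36*g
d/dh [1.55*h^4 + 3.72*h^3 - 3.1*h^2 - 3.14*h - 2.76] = 6.2*h^3 + 11.16*h^2 - 6.2*h - 3.14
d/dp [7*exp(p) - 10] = 7*exp(p)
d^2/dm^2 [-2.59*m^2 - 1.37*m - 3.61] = -5.18000000000000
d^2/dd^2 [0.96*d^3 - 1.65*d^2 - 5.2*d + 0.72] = 5.76*d - 3.3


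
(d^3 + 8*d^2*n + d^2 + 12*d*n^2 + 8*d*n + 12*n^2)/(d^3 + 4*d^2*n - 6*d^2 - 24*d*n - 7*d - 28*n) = (d^2 + 8*d*n + 12*n^2)/(d^2 + 4*d*n - 7*d - 28*n)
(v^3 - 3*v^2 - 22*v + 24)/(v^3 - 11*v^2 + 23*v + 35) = (v^3 - 3*v^2 - 22*v + 24)/(v^3 - 11*v^2 + 23*v + 35)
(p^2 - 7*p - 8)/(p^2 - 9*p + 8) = (p + 1)/(p - 1)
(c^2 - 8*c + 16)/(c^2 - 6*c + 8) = (c - 4)/(c - 2)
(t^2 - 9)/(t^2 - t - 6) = (t + 3)/(t + 2)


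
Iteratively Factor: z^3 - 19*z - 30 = (z + 2)*(z^2 - 2*z - 15) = (z + 2)*(z + 3)*(z - 5)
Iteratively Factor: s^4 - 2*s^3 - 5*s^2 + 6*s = (s)*(s^3 - 2*s^2 - 5*s + 6) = s*(s - 1)*(s^2 - s - 6) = s*(s - 3)*(s - 1)*(s + 2)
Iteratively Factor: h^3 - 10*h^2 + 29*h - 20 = (h - 5)*(h^2 - 5*h + 4) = (h - 5)*(h - 1)*(h - 4)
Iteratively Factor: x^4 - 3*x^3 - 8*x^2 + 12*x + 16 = (x + 2)*(x^3 - 5*x^2 + 2*x + 8) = (x - 4)*(x + 2)*(x^2 - x - 2) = (x - 4)*(x + 1)*(x + 2)*(x - 2)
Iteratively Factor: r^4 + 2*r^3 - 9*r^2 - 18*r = (r)*(r^3 + 2*r^2 - 9*r - 18) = r*(r + 3)*(r^2 - r - 6) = r*(r - 3)*(r + 3)*(r + 2)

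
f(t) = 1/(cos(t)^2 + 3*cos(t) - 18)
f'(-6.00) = 0.01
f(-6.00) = -0.07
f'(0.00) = 0.00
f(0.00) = -0.07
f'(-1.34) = -0.01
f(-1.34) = -0.06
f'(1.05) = 0.01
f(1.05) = -0.06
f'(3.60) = -0.00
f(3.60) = -0.05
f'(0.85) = 0.01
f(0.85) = -0.06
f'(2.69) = 0.00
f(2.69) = -0.05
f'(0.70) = 0.01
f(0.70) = -0.07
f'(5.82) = -0.01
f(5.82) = -0.07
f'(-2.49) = -0.00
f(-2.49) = -0.05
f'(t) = (2*sin(t)*cos(t) + 3*sin(t))/(cos(t)^2 + 3*cos(t) - 18)^2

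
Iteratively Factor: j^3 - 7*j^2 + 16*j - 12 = (j - 2)*(j^2 - 5*j + 6) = (j - 3)*(j - 2)*(j - 2)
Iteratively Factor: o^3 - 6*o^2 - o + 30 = (o - 3)*(o^2 - 3*o - 10) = (o - 5)*(o - 3)*(o + 2)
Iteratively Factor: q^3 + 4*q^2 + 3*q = (q + 1)*(q^2 + 3*q) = (q + 1)*(q + 3)*(q)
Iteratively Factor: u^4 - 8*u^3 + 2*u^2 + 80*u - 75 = (u - 1)*(u^3 - 7*u^2 - 5*u + 75) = (u - 1)*(u + 3)*(u^2 - 10*u + 25) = (u - 5)*(u - 1)*(u + 3)*(u - 5)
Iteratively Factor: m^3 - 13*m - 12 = (m - 4)*(m^2 + 4*m + 3) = (m - 4)*(m + 3)*(m + 1)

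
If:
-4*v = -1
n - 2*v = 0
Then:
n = 1/2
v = 1/4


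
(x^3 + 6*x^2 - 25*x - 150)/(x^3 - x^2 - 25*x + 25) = (x + 6)/(x - 1)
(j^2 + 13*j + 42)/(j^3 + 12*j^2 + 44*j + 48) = (j + 7)/(j^2 + 6*j + 8)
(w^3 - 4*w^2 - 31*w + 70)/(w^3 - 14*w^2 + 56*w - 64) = (w^2 - 2*w - 35)/(w^2 - 12*w + 32)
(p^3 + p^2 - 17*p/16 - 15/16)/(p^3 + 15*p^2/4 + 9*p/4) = (4*p^2 + p - 5)/(4*p*(p + 3))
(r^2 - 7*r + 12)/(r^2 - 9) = (r - 4)/(r + 3)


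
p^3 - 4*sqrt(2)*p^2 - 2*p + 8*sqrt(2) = (p - 4*sqrt(2))*(p - sqrt(2))*(p + sqrt(2))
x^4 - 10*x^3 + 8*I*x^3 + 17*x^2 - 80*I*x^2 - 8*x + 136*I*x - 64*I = (x - 8)*(x + 8*I)*(-I*x + I)*(I*x - I)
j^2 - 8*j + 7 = (j - 7)*(j - 1)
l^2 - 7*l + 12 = (l - 4)*(l - 3)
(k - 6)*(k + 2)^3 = k^4 - 24*k^2 - 64*k - 48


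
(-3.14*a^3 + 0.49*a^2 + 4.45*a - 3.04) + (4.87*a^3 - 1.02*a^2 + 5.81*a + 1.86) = 1.73*a^3 - 0.53*a^2 + 10.26*a - 1.18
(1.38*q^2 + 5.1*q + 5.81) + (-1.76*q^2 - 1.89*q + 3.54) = -0.38*q^2 + 3.21*q + 9.35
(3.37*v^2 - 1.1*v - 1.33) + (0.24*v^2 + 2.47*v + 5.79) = 3.61*v^2 + 1.37*v + 4.46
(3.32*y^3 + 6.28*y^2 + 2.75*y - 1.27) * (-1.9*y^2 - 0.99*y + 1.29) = -6.308*y^5 - 15.2188*y^4 - 7.1594*y^3 + 7.7917*y^2 + 4.8048*y - 1.6383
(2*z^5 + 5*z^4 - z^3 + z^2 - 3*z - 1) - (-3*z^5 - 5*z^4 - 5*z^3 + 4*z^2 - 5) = 5*z^5 + 10*z^4 + 4*z^3 - 3*z^2 - 3*z + 4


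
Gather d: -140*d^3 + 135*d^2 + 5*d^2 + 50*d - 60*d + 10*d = -140*d^3 + 140*d^2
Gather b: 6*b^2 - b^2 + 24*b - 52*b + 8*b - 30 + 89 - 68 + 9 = 5*b^2 - 20*b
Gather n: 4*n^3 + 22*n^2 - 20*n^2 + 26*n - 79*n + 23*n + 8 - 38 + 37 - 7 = 4*n^3 + 2*n^2 - 30*n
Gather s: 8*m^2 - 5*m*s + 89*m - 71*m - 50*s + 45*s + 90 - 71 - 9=8*m^2 + 18*m + s*(-5*m - 5) + 10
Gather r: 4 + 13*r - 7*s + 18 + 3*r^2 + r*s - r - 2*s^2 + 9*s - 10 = 3*r^2 + r*(s + 12) - 2*s^2 + 2*s + 12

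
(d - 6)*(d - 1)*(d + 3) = d^3 - 4*d^2 - 15*d + 18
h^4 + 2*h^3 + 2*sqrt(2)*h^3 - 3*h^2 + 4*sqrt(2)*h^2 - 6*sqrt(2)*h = h*(h - 1)*(h + 3)*(h + 2*sqrt(2))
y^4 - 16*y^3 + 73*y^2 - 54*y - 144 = (y - 8)*(y - 6)*(y - 3)*(y + 1)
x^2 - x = x*(x - 1)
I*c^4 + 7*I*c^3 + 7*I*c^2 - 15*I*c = c*(c + 3)*(c + 5)*(I*c - I)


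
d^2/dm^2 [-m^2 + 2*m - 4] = -2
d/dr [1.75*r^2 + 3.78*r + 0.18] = 3.5*r + 3.78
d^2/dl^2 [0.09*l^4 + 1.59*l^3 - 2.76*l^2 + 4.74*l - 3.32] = 1.08*l^2 + 9.54*l - 5.52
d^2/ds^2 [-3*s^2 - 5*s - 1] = -6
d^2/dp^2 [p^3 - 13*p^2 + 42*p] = 6*p - 26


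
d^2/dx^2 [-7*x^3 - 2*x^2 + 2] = -42*x - 4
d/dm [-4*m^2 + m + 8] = 1 - 8*m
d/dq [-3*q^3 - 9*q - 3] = -9*q^2 - 9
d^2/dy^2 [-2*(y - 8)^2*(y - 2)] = 72 - 12*y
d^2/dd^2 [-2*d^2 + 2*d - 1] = -4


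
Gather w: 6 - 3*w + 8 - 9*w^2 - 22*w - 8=-9*w^2 - 25*w + 6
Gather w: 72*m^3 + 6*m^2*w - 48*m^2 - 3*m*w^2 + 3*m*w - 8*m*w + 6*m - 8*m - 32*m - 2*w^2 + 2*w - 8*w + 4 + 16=72*m^3 - 48*m^2 - 34*m + w^2*(-3*m - 2) + w*(6*m^2 - 5*m - 6) + 20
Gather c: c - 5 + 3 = c - 2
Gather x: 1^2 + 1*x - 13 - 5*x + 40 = 28 - 4*x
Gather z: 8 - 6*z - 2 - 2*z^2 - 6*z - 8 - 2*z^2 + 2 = -4*z^2 - 12*z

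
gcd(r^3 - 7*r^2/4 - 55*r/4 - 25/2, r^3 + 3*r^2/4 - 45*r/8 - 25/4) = r^2 + 13*r/4 + 5/2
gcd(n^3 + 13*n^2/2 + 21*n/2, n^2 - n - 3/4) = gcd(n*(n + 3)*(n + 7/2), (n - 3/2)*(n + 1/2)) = 1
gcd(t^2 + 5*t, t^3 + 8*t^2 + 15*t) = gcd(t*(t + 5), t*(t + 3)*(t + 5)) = t^2 + 5*t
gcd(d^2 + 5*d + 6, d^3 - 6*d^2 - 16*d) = d + 2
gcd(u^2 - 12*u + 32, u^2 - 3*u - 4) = u - 4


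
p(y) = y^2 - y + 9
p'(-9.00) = -19.00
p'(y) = 2*y - 1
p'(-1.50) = -4.00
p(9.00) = 81.00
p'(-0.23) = -1.46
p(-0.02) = 9.02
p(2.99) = 14.95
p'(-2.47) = -5.94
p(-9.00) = 99.00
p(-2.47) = 17.57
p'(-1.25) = -3.50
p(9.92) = 97.49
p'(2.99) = 4.98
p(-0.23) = 9.28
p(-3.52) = 24.91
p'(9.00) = 17.00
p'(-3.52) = -8.04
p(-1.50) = 12.75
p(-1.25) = 11.81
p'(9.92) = 18.84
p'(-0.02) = -1.04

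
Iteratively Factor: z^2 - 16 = (z + 4)*(z - 4)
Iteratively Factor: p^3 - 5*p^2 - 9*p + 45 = (p - 5)*(p^2 - 9) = (p - 5)*(p + 3)*(p - 3)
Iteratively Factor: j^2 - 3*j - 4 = (j + 1)*(j - 4)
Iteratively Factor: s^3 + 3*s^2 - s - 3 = (s + 3)*(s^2 - 1) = (s - 1)*(s + 3)*(s + 1)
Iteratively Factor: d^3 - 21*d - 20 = (d + 1)*(d^2 - d - 20) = (d + 1)*(d + 4)*(d - 5)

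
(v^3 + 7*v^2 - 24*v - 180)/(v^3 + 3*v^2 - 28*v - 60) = (v + 6)/(v + 2)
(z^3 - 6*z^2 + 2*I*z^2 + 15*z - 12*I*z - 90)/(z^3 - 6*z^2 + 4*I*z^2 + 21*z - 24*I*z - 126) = (z + 5*I)/(z + 7*I)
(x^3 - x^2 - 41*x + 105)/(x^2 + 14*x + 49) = (x^2 - 8*x + 15)/(x + 7)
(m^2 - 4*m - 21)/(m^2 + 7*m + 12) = (m - 7)/(m + 4)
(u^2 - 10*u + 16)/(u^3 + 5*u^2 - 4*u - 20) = (u - 8)/(u^2 + 7*u + 10)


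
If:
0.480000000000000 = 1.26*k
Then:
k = 0.38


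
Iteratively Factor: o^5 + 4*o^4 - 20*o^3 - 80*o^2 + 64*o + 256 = (o + 4)*(o^4 - 20*o^2 + 64) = (o - 2)*(o + 4)*(o^3 + 2*o^2 - 16*o - 32) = (o - 4)*(o - 2)*(o + 4)*(o^2 + 6*o + 8) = (o - 4)*(o - 2)*(o + 4)^2*(o + 2)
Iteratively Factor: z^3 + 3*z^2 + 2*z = (z + 2)*(z^2 + z) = (z + 1)*(z + 2)*(z)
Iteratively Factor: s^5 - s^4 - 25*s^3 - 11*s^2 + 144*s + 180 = (s + 2)*(s^4 - 3*s^3 - 19*s^2 + 27*s + 90) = (s - 5)*(s + 2)*(s^3 + 2*s^2 - 9*s - 18) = (s - 5)*(s - 3)*(s + 2)*(s^2 + 5*s + 6) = (s - 5)*(s - 3)*(s + 2)^2*(s + 3)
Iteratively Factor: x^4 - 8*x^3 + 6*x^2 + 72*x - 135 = (x + 3)*(x^3 - 11*x^2 + 39*x - 45) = (x - 5)*(x + 3)*(x^2 - 6*x + 9) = (x - 5)*(x - 3)*(x + 3)*(x - 3)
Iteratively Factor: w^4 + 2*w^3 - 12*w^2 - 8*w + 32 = (w - 2)*(w^3 + 4*w^2 - 4*w - 16) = (w - 2)*(w + 4)*(w^2 - 4) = (w - 2)*(w + 2)*(w + 4)*(w - 2)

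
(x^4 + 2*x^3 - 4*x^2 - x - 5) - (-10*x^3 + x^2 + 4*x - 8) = x^4 + 12*x^3 - 5*x^2 - 5*x + 3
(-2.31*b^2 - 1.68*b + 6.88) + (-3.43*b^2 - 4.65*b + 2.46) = -5.74*b^2 - 6.33*b + 9.34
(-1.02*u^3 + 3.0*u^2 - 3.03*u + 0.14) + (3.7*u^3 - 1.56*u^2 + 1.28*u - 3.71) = 2.68*u^3 + 1.44*u^2 - 1.75*u - 3.57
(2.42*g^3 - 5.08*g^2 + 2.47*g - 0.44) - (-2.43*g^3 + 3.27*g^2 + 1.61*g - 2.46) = 4.85*g^3 - 8.35*g^2 + 0.86*g + 2.02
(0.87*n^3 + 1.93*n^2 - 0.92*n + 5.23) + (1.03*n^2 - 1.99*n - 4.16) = 0.87*n^3 + 2.96*n^2 - 2.91*n + 1.07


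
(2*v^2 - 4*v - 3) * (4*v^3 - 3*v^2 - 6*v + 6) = 8*v^5 - 22*v^4 - 12*v^3 + 45*v^2 - 6*v - 18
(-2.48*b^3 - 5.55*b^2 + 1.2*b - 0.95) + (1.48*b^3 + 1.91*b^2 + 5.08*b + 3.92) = -1.0*b^3 - 3.64*b^2 + 6.28*b + 2.97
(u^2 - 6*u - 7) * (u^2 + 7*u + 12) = u^4 + u^3 - 37*u^2 - 121*u - 84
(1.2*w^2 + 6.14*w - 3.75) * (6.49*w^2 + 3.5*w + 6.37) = 7.788*w^4 + 44.0486*w^3 + 4.7965*w^2 + 25.9868*w - 23.8875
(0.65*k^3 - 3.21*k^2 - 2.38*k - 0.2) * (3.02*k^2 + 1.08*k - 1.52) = 1.963*k^5 - 8.9922*k^4 - 11.6424*k^3 + 1.7048*k^2 + 3.4016*k + 0.304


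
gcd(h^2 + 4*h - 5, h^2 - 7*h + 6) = h - 1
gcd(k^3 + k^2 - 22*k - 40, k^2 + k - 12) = k + 4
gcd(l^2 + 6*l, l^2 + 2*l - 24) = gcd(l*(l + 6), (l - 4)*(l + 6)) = l + 6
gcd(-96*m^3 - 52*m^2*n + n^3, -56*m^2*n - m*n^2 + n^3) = 8*m - n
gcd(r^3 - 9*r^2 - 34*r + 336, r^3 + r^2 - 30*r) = r + 6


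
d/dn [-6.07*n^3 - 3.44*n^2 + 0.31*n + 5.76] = -18.21*n^2 - 6.88*n + 0.31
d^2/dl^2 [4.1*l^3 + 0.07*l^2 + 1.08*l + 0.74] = 24.6*l + 0.14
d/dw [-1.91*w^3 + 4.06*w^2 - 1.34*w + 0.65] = -5.73*w^2 + 8.12*w - 1.34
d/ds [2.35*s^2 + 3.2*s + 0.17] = 4.7*s + 3.2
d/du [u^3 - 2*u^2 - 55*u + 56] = 3*u^2 - 4*u - 55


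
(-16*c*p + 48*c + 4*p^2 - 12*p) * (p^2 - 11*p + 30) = -16*c*p^3 + 224*c*p^2 - 1008*c*p + 1440*c + 4*p^4 - 56*p^3 + 252*p^2 - 360*p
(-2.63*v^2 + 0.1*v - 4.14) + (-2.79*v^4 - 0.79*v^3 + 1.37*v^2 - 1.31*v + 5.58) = -2.79*v^4 - 0.79*v^3 - 1.26*v^2 - 1.21*v + 1.44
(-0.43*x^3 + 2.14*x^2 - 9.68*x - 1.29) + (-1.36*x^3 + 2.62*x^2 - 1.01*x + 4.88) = -1.79*x^3 + 4.76*x^2 - 10.69*x + 3.59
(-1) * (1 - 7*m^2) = 7*m^2 - 1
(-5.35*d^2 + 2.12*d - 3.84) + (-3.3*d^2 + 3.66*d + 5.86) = -8.65*d^2 + 5.78*d + 2.02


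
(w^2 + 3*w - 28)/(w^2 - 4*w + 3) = (w^2 + 3*w - 28)/(w^2 - 4*w + 3)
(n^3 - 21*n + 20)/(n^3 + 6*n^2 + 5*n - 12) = (n^2 + n - 20)/(n^2 + 7*n + 12)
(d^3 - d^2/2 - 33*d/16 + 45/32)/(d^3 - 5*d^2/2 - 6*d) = (d^2 - 2*d + 15/16)/(d*(d - 4))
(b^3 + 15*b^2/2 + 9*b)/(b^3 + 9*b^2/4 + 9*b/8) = 4*(b + 6)/(4*b + 3)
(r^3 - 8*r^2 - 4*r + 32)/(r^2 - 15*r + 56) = (r^2 - 4)/(r - 7)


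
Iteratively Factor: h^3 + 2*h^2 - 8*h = (h + 4)*(h^2 - 2*h) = h*(h + 4)*(h - 2)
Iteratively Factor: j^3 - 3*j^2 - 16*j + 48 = (j - 4)*(j^2 + j - 12) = (j - 4)*(j + 4)*(j - 3)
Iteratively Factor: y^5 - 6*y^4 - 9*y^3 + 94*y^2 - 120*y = (y - 2)*(y^4 - 4*y^3 - 17*y^2 + 60*y) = (y - 5)*(y - 2)*(y^3 + y^2 - 12*y) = (y - 5)*(y - 3)*(y - 2)*(y^2 + 4*y) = y*(y - 5)*(y - 3)*(y - 2)*(y + 4)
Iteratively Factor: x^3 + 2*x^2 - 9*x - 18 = (x - 3)*(x^2 + 5*x + 6) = (x - 3)*(x + 3)*(x + 2)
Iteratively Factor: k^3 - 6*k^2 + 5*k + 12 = (k - 4)*(k^2 - 2*k - 3) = (k - 4)*(k + 1)*(k - 3)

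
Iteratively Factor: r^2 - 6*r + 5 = (r - 5)*(r - 1)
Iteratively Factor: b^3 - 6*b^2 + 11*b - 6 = (b - 2)*(b^2 - 4*b + 3) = (b - 3)*(b - 2)*(b - 1)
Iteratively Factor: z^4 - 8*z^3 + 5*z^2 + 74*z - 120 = (z - 5)*(z^3 - 3*z^2 - 10*z + 24) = (z - 5)*(z - 4)*(z^2 + z - 6) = (z - 5)*(z - 4)*(z + 3)*(z - 2)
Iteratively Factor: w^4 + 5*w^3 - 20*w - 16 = (w + 1)*(w^3 + 4*w^2 - 4*w - 16) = (w - 2)*(w + 1)*(w^2 + 6*w + 8) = (w - 2)*(w + 1)*(w + 4)*(w + 2)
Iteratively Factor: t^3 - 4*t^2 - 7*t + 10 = (t + 2)*(t^2 - 6*t + 5) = (t - 1)*(t + 2)*(t - 5)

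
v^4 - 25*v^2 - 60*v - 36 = (v - 6)*(v + 1)*(v + 2)*(v + 3)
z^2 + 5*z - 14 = (z - 2)*(z + 7)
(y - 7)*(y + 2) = y^2 - 5*y - 14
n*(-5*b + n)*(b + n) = -5*b^2*n - 4*b*n^2 + n^3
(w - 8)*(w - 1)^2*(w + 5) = w^4 - 5*w^3 - 33*w^2 + 77*w - 40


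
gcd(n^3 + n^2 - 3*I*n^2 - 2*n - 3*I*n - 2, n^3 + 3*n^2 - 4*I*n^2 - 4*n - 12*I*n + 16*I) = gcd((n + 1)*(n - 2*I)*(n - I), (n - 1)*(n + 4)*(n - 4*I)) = 1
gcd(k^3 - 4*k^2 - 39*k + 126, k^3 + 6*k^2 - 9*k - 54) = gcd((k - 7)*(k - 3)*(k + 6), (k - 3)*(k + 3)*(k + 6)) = k^2 + 3*k - 18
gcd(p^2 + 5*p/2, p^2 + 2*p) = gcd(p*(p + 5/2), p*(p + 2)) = p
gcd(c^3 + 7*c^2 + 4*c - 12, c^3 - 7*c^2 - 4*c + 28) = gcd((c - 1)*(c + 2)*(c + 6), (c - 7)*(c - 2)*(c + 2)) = c + 2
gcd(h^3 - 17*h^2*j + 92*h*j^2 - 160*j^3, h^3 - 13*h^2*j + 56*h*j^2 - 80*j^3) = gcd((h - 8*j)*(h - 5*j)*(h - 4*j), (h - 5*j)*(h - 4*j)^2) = h^2 - 9*h*j + 20*j^2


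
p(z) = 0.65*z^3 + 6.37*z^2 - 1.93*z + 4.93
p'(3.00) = 53.84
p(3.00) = 74.02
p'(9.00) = 270.68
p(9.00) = 977.38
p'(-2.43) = -21.37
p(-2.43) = 37.91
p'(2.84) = 49.98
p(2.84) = 65.72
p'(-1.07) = -13.33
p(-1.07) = 13.49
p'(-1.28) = -15.04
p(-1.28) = 16.47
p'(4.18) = 85.39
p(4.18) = 155.63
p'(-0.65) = -9.39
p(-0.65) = 8.70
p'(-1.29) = -15.12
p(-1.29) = 16.62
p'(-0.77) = -10.58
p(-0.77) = 9.90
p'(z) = 1.95*z^2 + 12.74*z - 1.93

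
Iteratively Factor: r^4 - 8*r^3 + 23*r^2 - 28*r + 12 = (r - 3)*(r^3 - 5*r^2 + 8*r - 4) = (r - 3)*(r - 1)*(r^2 - 4*r + 4) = (r - 3)*(r - 2)*(r - 1)*(r - 2)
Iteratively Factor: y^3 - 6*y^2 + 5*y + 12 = (y - 4)*(y^2 - 2*y - 3) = (y - 4)*(y - 3)*(y + 1)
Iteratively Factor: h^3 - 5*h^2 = (h - 5)*(h^2) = h*(h - 5)*(h)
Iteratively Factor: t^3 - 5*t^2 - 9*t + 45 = (t - 3)*(t^2 - 2*t - 15) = (t - 3)*(t + 3)*(t - 5)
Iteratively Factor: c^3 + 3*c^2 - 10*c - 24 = (c + 4)*(c^2 - c - 6) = (c + 2)*(c + 4)*(c - 3)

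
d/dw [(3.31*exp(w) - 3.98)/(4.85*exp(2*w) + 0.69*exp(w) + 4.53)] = (-16.0535*exp(2*w) + 38.606*exp(w) + 17.7405)*exp(w)/(23.5225*exp(4*w) + 6.693*exp(3*w) + 44.4171*exp(2*w) + 6.2514*exp(w) + 20.5209)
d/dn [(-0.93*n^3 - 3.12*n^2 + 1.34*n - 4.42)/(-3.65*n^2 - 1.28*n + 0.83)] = (3.3945*n^4 + 2.3808*n^3 + 6.5689*n^2 - 37.4452*n - 4.5454)/(13.3225*n^4 + 9.344*n^3 - 4.4206*n^2 - 2.1248*n + 0.6889)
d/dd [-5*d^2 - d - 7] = -10*d - 1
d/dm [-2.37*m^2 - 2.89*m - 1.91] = -4.74*m - 2.89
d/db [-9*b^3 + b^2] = b*(2 - 27*b)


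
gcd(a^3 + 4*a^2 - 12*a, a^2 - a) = a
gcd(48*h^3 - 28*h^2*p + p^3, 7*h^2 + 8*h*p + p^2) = 1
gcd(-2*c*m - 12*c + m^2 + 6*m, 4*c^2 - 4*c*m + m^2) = 2*c - m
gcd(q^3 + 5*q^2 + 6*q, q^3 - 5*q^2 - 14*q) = q^2 + 2*q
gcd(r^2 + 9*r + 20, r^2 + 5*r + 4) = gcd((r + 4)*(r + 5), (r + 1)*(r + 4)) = r + 4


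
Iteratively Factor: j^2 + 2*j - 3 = (j + 3)*(j - 1)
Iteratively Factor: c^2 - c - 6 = (c + 2)*(c - 3)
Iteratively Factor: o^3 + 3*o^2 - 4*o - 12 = (o + 3)*(o^2 - 4) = (o - 2)*(o + 3)*(o + 2)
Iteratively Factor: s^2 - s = (s - 1)*(s)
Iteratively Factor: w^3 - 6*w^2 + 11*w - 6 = (w - 3)*(w^2 - 3*w + 2) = (w - 3)*(w - 1)*(w - 2)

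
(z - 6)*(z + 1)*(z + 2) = z^3 - 3*z^2 - 16*z - 12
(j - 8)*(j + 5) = j^2 - 3*j - 40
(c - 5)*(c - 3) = c^2 - 8*c + 15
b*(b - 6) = b^2 - 6*b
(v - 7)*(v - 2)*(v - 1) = v^3 - 10*v^2 + 23*v - 14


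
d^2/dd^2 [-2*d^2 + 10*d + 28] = -4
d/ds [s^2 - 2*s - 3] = 2*s - 2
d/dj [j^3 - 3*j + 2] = 3*j^2 - 3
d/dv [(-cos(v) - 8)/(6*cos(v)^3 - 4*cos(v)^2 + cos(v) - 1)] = (55*cos(v) - 70*cos(2*v) - 3*cos(3*v) - 79)*sin(v)/(6*cos(v)^3 - 4*cos(v)^2 + cos(v) - 1)^2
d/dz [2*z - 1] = 2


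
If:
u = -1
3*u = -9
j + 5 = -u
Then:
No Solution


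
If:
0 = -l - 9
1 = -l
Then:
No Solution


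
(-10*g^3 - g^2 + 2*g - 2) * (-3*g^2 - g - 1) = 30*g^5 + 13*g^4 + 5*g^3 + 5*g^2 + 2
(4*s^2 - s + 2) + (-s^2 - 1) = 3*s^2 - s + 1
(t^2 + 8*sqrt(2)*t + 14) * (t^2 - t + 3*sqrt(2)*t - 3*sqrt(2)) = t^4 - t^3 + 11*sqrt(2)*t^3 - 11*sqrt(2)*t^2 + 62*t^2 - 62*t + 42*sqrt(2)*t - 42*sqrt(2)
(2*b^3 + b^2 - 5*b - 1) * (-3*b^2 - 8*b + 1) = -6*b^5 - 19*b^4 + 9*b^3 + 44*b^2 + 3*b - 1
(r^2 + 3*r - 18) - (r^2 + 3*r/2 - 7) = 3*r/2 - 11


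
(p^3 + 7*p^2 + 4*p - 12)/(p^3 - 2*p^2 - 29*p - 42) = (p^2 + 5*p - 6)/(p^2 - 4*p - 21)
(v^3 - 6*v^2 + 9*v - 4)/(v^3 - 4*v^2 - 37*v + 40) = (v^2 - 5*v + 4)/(v^2 - 3*v - 40)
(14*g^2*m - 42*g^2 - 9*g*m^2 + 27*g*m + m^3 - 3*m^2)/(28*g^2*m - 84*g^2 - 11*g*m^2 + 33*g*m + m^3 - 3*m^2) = (2*g - m)/(4*g - m)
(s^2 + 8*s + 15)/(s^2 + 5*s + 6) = (s + 5)/(s + 2)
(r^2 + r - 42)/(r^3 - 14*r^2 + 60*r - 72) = (r + 7)/(r^2 - 8*r + 12)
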